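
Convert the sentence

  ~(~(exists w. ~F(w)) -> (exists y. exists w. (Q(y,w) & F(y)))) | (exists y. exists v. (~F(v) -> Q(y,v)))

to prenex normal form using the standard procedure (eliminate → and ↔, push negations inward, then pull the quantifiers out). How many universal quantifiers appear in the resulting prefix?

3

Eliminate → and ↔ using ¬ and ∨.
  ~(~~(exists w. ~F(w)) | (exists y. exists w. (Q(y,w) & F(y)))) | (exists y. exists v. (~~F(v) | Q(y,v)))
Drive negations inward (¬∀x A ≡ ∃x ¬A, ¬∃x A ≡ ∀x ¬A, De Morgan for ∧/∨):
  (forall w. F(w)) & (forall y. forall w. (~Q(y,w) | ~F(y))) | (exists y. exists v. (F(v) | Q(y,v)))
Rename bound variables to avoid capture: w↦q, y↦z.
  (forall w. F(w)) & (forall y. forall q. (~Q(y,q) | ~F(y))) | (exists z. exists v. (F(v) | Q(z,v)))
Extract every quantifier outward, since the variables are now distinct and don't occur free across branches:
  forall w. forall y. forall q. exists z. exists v. (F(w) & (~Q(y,q) | ~F(y)) | F(v) | Q(z,v))
The prefix is forall w forall y forall q exists z exists v: 3 universal, 2 existential.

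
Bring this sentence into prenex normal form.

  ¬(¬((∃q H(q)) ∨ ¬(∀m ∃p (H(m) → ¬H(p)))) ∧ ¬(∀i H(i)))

∃q ∃m ∀p ∀i (H(q) ∨ H(m) ∧ H(p) ∨ H(i))

Eliminate → and ↔ using ¬ and ∨.
  ¬(¬((∃q H(q)) ∨ ¬(∀m ∃p (¬H(m) ∨ ¬H(p)))) ∧ ¬(∀i H(i)))
Push ¬ through the quantifiers and connectives to reach negation normal form:
  (∃q H(q)) ∨ (∃m ∀p (H(m) ∧ H(p))) ∨ (∀i H(i))
All bound variables are already distinct, so no renaming is needed.
Extract every quantifier outward, since the variables are now distinct and don't occur free across branches:
  ∃q ∃m ∀p ∀i (H(q) ∨ H(m) ∧ H(p) ∨ H(i))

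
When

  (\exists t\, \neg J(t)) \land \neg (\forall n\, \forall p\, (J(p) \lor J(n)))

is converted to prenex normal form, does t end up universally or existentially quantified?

existential

Drive negations inward (¬∀x A ≡ ∃x ¬A, ¬∃x A ≡ ∀x ¬A, De Morgan for ∧/∨):
  (\exists t\, \neg J(t)) \land (\exists n\, \exists p\, (\neg J(p) \land \neg J(n)))
All bound variables are already distinct, so no renaming is needed.
Extract every quantifier outward, since the variables are now distinct and don't occur free across branches:
  \exists t\, \exists n\, \exists p\, (\neg J(t) \land \neg J(p) \land \neg J(n))
The quantifier \exists t sits under an even number of negations, so it remains existential.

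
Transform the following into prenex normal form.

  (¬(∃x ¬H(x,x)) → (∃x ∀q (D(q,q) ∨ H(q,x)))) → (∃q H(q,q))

∀x ∀y1 ∃q ∃a (H(x,x) ∧ ¬D(q,q) ∧ ¬H(q,y1) ∨ H(a,a))

Eliminate → and ↔ using ¬ and ∨.
  ¬(¬¬(∃x ¬H(x,x)) ∨ (∃x ∀q (D(q,q) ∨ H(q,x)))) ∨ (∃q H(q,q))
Drive negations inward (¬∀x A ≡ ∃x ¬A, ¬∃x A ≡ ∀x ¬A, De Morgan for ∧/∨):
  (∀x H(x,x)) ∧ (∀x ∃q (¬D(q,q) ∧ ¬H(q,x))) ∨ (∃q H(q,q))
Give each quantifier a distinct variable: x↦y1, q↦a.
  (∀x H(x,x)) ∧ (∀y1 ∃q (¬D(q,q) ∧ ¬H(q,y1))) ∨ (∃a H(a,a))
Pull the quantifiers to the front (each side's bound variable is not free in the other side):
  ∀x ∀y1 ∃q ∃a (H(x,x) ∧ ¬D(q,q) ∧ ¬H(q,y1) ∨ H(a,a))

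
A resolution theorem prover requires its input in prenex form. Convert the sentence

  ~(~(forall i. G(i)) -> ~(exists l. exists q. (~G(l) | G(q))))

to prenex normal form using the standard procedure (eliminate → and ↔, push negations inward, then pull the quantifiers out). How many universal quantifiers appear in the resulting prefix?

0

Rewrite implications/biconditionals: A → B as ¬A ∨ B.
  ~(~~(forall i. G(i)) | ~(exists l. exists q. (~G(l) | G(q))))
Drive negations inward (¬∀x A ≡ ∃x ¬A, ¬∃x A ≡ ∀x ¬A, De Morgan for ∧/∨):
  (exists i. ~G(i)) & (exists l. exists q. (~G(l) | G(q)))
All bound variables are already distinct, so no renaming is needed.
Extract every quantifier outward, since the variables are now distinct and don't occur free across branches:
  exists i. exists l. exists q. (~G(i) & (~G(l) | G(q)))
The prefix is exists i exists l exists q: 0 universal, 3 existential.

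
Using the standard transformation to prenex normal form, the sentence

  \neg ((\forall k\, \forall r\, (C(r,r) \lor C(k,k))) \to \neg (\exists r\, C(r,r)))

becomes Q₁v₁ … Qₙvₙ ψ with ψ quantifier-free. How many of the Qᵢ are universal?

First replace A → B with ¬A ∨ B.
  \neg (\neg (\forall k\, \forall r\, (C(r,r) \lor C(k,k))) \lor \neg (\exists r\, C(r,r)))
Push ¬ through the quantifiers and connectives to reach negation normal form:
  (\forall k\, \forall r\, (C(r,r) \lor C(k,k))) \land (\exists r\, C(r,r))
Rename bound variables to avoid capture: r↦y.
  (\forall k\, \forall r\, (C(r,r) \lor C(k,k))) \land (\exists y\, C(y,y))
Extract every quantifier outward, since the variables are now distinct and don't occur free across branches:
  \forall k\, \forall r\, \exists y\, ((C(r,r) \lor C(k,k)) \land C(y,y))
The prefix is \forall k \forall r \exists y: 2 universal, 1 existential.

2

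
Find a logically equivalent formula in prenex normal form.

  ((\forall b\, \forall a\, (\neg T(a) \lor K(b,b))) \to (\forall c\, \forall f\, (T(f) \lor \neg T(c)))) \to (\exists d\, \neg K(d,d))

\forall b\, \forall a\, \exists c\, \exists f\, \exists d\, ((\neg T(a) \lor K(b,b)) \land \neg T(f) \land T(c) \lor \neg K(d,d))

Eliminate → and ↔ using ¬ and ∨.
  \neg (\neg (\forall b\, \forall a\, (\neg T(a) \lor K(b,b))) \lor (\forall c\, \forall f\, (T(f) \lor \neg T(c)))) \lor (\exists d\, \neg K(d,d))
Move each ¬ inward, flipping quantifiers it crosses:
  (\forall b\, \forall a\, (\neg T(a) \lor K(b,b))) \land (\exists c\, \exists f\, (\neg T(f) \land T(c))) \lor (\exists d\, \neg K(d,d))
All bound variables are already distinct, so no renaming is needed.
Finally move all quantifiers to the prefix:
  \forall b\, \forall a\, \exists c\, \exists f\, \exists d\, ((\neg T(a) \lor K(b,b)) \land \neg T(f) \land T(c) \lor \neg K(d,d))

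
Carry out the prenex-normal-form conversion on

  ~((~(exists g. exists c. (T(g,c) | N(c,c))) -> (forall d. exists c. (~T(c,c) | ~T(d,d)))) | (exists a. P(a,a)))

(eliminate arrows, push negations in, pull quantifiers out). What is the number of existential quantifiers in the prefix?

Eliminate → and ↔ using ¬ and ∨.
  ~(~~(exists g. exists c. (T(g,c) | N(c,c))) | (forall d. exists c. (~T(c,c) | ~T(d,d))) | (exists a. P(a,a)))
Move each ¬ inward, flipping quantifiers it crosses:
  (forall g. forall c. (~T(g,c) & ~N(c,c))) & (exists d. forall c. (T(c,c) & T(d,d))) & (forall a. ~P(a,a))
Rename bound variables to avoid capture: c↦b.
  (forall g. forall c. (~T(g,c) & ~N(c,c))) & (exists d. forall b. (T(b,b) & T(d,d))) & (forall a. ~P(a,a))
Finally move all quantifiers to the prefix:
  forall g. forall c. exists d. forall b. forall a. (~T(g,c) & ~N(c,c) & T(b,b) & T(d,d) & ~P(a,a))
The prefix is forall g forall c exists d forall b forall a: 4 universal, 1 existential.

1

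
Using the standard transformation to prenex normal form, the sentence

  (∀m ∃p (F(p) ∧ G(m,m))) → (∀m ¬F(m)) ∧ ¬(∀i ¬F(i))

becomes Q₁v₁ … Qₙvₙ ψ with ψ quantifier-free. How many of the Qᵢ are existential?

Rewrite implications/biconditionals: A → B as ¬A ∨ B.
  ¬(∀m ∃p (F(p) ∧ G(m,m))) ∨ (∀m ¬F(m)) ∧ ¬(∀i ¬F(i))
Push ¬ through the quantifiers and connectives to reach negation normal form:
  (∃m ∀p (¬F(p) ∨ ¬G(m,m))) ∨ (∀m ¬F(m)) ∧ (∃i F(i))
Standardize variables apart so no two quantifiers bind the same name: m↦u.
  (∃m ∀p (¬F(p) ∨ ¬G(m,m))) ∨ (∀u ¬F(u)) ∧ (∃i F(i))
Finally move all quantifiers to the prefix:
  ∃m ∀p ∀u ∃i (¬F(p) ∨ ¬G(m,m) ∨ ¬F(u) ∧ F(i))
The prefix is ∃m ∀p ∀u ∃i: 2 universal, 2 existential.

2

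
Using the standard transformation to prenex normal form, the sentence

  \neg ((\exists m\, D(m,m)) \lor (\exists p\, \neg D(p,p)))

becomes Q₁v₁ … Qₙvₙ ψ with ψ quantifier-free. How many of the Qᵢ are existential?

0

Move each ¬ inward, flipping quantifiers it crosses:
  (\forall m\, \neg D(m,m)) \land (\forall p\, D(p,p))
All bound variables are already distinct, so no renaming is needed.
Pull the quantifiers to the front (each side's bound variable is not free in the other side):
  \forall m\, \forall p\, (\neg D(m,m) \land D(p,p))
The prefix is \forall m \forall p: 2 universal, 0 existential.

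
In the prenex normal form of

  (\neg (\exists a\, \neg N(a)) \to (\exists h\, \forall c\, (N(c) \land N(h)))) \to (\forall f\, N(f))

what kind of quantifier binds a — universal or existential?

universal

Rewrite implications/biconditionals: A → B as ¬A ∨ B.
  \neg (\neg \neg (\exists a\, \neg N(a)) \lor (\exists h\, \forall c\, (N(c) \land N(h)))) \lor (\forall f\, N(f))
Drive negations inward (¬∀x A ≡ ∃x ¬A, ¬∃x A ≡ ∀x ¬A, De Morgan for ∧/∨):
  (\forall a\, N(a)) \land (\forall h\, \exists c\, (\neg N(c) \lor \neg N(h))) \lor (\forall f\, N(f))
All bound variables are already distinct, so no renaming is needed.
Pull the quantifiers to the front (each side's bound variable is not free in the other side):
  \forall a\, \forall h\, \exists c\, \forall f\, (N(a) \land (\neg N(c) \lor \neg N(h)) \lor N(f))
The quantifier \exists a sits under an odd number of negations (counting the antecedent side of each →), so it flips to \forall a.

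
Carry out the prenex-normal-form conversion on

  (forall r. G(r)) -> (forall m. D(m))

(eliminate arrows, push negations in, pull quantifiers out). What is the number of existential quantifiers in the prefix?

First replace A → B with ¬A ∨ B.
  ~(forall r. G(r)) | (forall m. D(m))
Drive negations inward (¬∀x A ≡ ∃x ¬A, ¬∃x A ≡ ∀x ¬A, De Morgan for ∧/∨):
  (exists r. ~G(r)) | (forall m. D(m))
All bound variables are already distinct, so no renaming is needed.
Finally move all quantifiers to the prefix:
  exists r. forall m. (~G(r) | D(m))
The prefix is exists r forall m: 1 universal, 1 existential.

1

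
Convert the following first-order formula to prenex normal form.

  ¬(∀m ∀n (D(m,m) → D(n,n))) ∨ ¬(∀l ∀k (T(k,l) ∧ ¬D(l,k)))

∃m ∃n ∃l ∃k (D(m,m) ∧ ¬D(n,n) ∨ ¬T(k,l) ∨ D(l,k))

Rewrite implications/biconditionals: A → B as ¬A ∨ B.
  ¬(∀m ∀n (¬D(m,m) ∨ D(n,n))) ∨ ¬(∀l ∀k (T(k,l) ∧ ¬D(l,k)))
Push ¬ through the quantifiers and connectives to reach negation normal form:
  (∃m ∃n (D(m,m) ∧ ¬D(n,n))) ∨ (∃l ∃k (¬T(k,l) ∨ D(l,k)))
All bound variables are already distinct, so no renaming is needed.
Finally move all quantifiers to the prefix:
  ∃m ∃n ∃l ∃k (D(m,m) ∧ ¬D(n,n) ∨ ¬T(k,l) ∨ D(l,k))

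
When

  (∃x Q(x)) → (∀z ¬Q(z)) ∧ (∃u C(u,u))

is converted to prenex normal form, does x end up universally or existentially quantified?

universal

Rewrite implications/biconditionals: A → B as ¬A ∨ B.
  ¬(∃x Q(x)) ∨ (∀z ¬Q(z)) ∧ (∃u C(u,u))
Move each ¬ inward, flipping quantifiers it crosses:
  (∀x ¬Q(x)) ∨ (∀z ¬Q(z)) ∧ (∃u C(u,u))
All bound variables are already distinct, so no renaming is needed.
Extract every quantifier outward, since the variables are now distinct and don't occur free across branches:
  ∀x ∀z ∃u (¬Q(x) ∨ ¬Q(z) ∧ C(u,u))
The quantifier ∃x sits under an odd number of negations (counting the antecedent side of each →), so it flips to ∀x.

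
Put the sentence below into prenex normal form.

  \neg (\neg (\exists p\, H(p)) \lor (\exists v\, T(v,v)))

\exists p\, \forall v\, (H(p) \land \neg T(v,v))

Drive negations inward (¬∀x A ≡ ∃x ¬A, ¬∃x A ≡ ∀x ¬A, De Morgan for ∧/∨):
  (\exists p\, H(p)) \land (\forall v\, \neg T(v,v))
All bound variables are already distinct, so no renaming is needed.
Finally move all quantifiers to the prefix:
  \exists p\, \forall v\, (H(p) \land \neg T(v,v))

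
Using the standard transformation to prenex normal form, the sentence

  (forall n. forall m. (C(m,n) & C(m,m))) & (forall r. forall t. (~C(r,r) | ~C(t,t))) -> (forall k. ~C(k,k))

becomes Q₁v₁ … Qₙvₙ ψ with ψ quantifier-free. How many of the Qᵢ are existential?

Eliminate → and ↔ using ¬ and ∨.
  ~((forall n. forall m. (C(m,n) & C(m,m))) & (forall r. forall t. (~C(r,r) | ~C(t,t)))) | (forall k. ~C(k,k))
Push ¬ through the quantifiers and connectives to reach negation normal form:
  (exists n. exists m. (~C(m,n) | ~C(m,m))) | (exists r. exists t. (C(r,r) & C(t,t))) | (forall k. ~C(k,k))
Pull the quantifiers to the front (each side's bound variable is not free in the other side):
  exists n. exists m. exists r. exists t. forall k. (~C(m,n) | ~C(m,m) | C(r,r) & C(t,t) | ~C(k,k))
The prefix is exists n exists m exists r exists t forall k: 1 universal, 4 existential.

4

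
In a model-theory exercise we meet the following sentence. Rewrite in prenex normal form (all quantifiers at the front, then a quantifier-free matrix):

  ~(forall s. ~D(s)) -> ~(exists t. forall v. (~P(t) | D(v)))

Rewrite implications/biconditionals: A → B as ¬A ∨ B.
  ~~(forall s. ~D(s)) | ~(exists t. forall v. (~P(t) | D(v)))
Move each ¬ inward, flipping quantifiers it crosses:
  (forall s. ~D(s)) | (forall t. exists v. (P(t) & ~D(v)))
Finally move all quantifiers to the prefix:
  forall s. forall t. exists v. (~D(s) | P(t) & ~D(v))

forall s. forall t. exists v. (~D(s) | P(t) & ~D(v))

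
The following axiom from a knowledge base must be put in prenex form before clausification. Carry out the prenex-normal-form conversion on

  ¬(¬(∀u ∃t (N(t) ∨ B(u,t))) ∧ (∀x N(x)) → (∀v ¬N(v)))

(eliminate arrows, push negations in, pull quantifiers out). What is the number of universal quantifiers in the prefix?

2

First replace A → B with ¬A ∨ B.
  ¬(¬(¬(∀u ∃t (N(t) ∨ B(u,t))) ∧ (∀x N(x))) ∨ (∀v ¬N(v)))
Push ¬ through the quantifiers and connectives to reach negation normal form:
  (∃u ∀t (¬N(t) ∧ ¬B(u,t))) ∧ (∀x N(x)) ∧ (∃v N(v))
All bound variables are already distinct, so no renaming is needed.
Pull the quantifiers to the front (each side's bound variable is not free in the other side):
  ∃u ∀t ∀x ∃v (¬N(t) ∧ ¬B(u,t) ∧ N(x) ∧ N(v))
The prefix is ∃u ∀t ∀x ∃v: 2 universal, 2 existential.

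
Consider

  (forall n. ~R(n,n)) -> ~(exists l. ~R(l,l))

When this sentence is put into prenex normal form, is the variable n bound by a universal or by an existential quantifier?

existential

First replace A → B with ¬A ∨ B.
  ~(forall n. ~R(n,n)) | ~(exists l. ~R(l,l))
Move each ¬ inward, flipping quantifiers it crosses:
  (exists n. R(n,n)) | (forall l. R(l,l))
All bound variables are already distinct, so no renaming is needed.
Pull the quantifiers to the front (each side's bound variable is not free in the other side):
  exists n. forall l. (R(n,n) | R(l,l))
The quantifier forall n sits under an odd number of negations (counting the antecedent side of each →), so it flips to exists n.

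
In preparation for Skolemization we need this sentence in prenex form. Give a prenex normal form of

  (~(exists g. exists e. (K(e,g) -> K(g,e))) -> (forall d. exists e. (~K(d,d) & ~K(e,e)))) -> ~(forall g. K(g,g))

forall g. forall e. exists d. forall u1. exists p. (K(e,g) & ~K(g,e) & (K(d,d) | K(u1,u1)) | ~K(p,p))

First replace A → B with ¬A ∨ B.
  ~(~~(exists g. exists e. (~K(e,g) | K(g,e))) | (forall d. exists e. (~K(d,d) & ~K(e,e)))) | ~(forall g. K(g,g))
Drive negations inward (¬∀x A ≡ ∃x ¬A, ¬∃x A ≡ ∀x ¬A, De Morgan for ∧/∨):
  (forall g. forall e. (K(e,g) & ~K(g,e))) & (exists d. forall e. (K(d,d) | K(e,e))) | (exists g. ~K(g,g))
Standardize variables apart so no two quantifiers bind the same name: e↦u1, g↦p.
  (forall g. forall e. (K(e,g) & ~K(g,e))) & (exists d. forall u1. (K(d,d) | K(u1,u1))) | (exists p. ~K(p,p))
Extract every quantifier outward, since the variables are now distinct and don't occur free across branches:
  forall g. forall e. exists d. forall u1. exists p. (K(e,g) & ~K(g,e) & (K(d,d) | K(u1,u1)) | ~K(p,p))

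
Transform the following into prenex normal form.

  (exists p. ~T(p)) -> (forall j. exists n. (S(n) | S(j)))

Eliminate → and ↔ using ¬ and ∨.
  ~(exists p. ~T(p)) | (forall j. exists n. (S(n) | S(j)))
Move each ¬ inward, flipping quantifiers it crosses:
  (forall p. T(p)) | (forall j. exists n. (S(n) | S(j)))
All bound variables are already distinct, so no renaming is needed.
Finally move all quantifiers to the prefix:
  forall p. forall j. exists n. (T(p) | S(n) | S(j))

forall p. forall j. exists n. (T(p) | S(n) | S(j))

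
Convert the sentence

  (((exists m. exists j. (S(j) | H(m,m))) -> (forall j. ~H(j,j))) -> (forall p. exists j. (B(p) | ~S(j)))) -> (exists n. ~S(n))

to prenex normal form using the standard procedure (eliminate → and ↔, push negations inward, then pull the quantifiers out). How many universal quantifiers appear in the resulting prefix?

4

Rewrite implications/biconditionals: A → B as ¬A ∨ B.
  ~(~(~(exists m. exists j. (S(j) | H(m,m))) | (forall j. ~H(j,j))) | (forall p. exists j. (B(p) | ~S(j)))) | (exists n. ~S(n))
Drive negations inward (¬∀x A ≡ ∃x ¬A, ¬∃x A ≡ ∀x ¬A, De Morgan for ∧/∨):
  ((forall m. forall j. (~S(j) & ~H(m,m))) | (forall j. ~H(j,j))) & (exists p. forall j. (~B(p) & S(j))) | (exists n. ~S(n))
Standardize variables apart so no two quantifiers bind the same name: j↦u, j↦u1.
  ((forall m. forall j. (~S(j) & ~H(m,m))) | (forall u. ~H(u,u))) & (exists p. forall u1. (~B(p) & S(u1))) | (exists n. ~S(n))
Pull the quantifiers to the front (each side's bound variable is not free in the other side):
  forall m. forall j. forall u. exists p. forall u1. exists n. ((~S(j) & ~H(m,m) | ~H(u,u)) & ~B(p) & S(u1) | ~S(n))
The prefix is forall m forall j forall u exists p forall u1 exists n: 4 universal, 2 existential.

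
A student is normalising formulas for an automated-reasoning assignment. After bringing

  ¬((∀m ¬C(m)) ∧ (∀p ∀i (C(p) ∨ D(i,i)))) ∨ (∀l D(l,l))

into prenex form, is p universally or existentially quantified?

Push ¬ through the quantifiers and connectives to reach negation normal form:
  (∃m C(m)) ∨ (∃p ∃i (¬C(p) ∧ ¬D(i,i))) ∨ (∀l D(l,l))
All bound variables are already distinct, so no renaming is needed.
Finally move all quantifiers to the prefix:
  ∃m ∃p ∃i ∀l (C(m) ∨ ¬C(p) ∧ ¬D(i,i) ∨ D(l,l))
The quantifier ∀p sits under an odd number of negations, so it flips to ∃p.

existential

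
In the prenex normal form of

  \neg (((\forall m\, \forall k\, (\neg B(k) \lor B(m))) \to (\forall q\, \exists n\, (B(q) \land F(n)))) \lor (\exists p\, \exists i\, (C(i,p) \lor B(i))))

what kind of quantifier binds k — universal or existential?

Rewrite implications/biconditionals: A → B as ¬A ∨ B.
  \neg (\neg (\forall m\, \forall k\, (\neg B(k) \lor B(m))) \lor (\forall q\, \exists n\, (B(q) \land F(n))) \lor (\exists p\, \exists i\, (C(i,p) \lor B(i))))
Push ¬ through the quantifiers and connectives to reach negation normal form:
  (\forall m\, \forall k\, (\neg B(k) \lor B(m))) \land (\exists q\, \forall n\, (\neg B(q) \lor \neg F(n))) \land (\forall p\, \forall i\, (\neg C(i,p) \land \neg B(i)))
All bound variables are already distinct, so no renaming is needed.
Finally move all quantifiers to the prefix:
  \forall m\, \forall k\, \exists q\, \forall n\, \forall p\, \forall i\, ((\neg B(k) \lor B(m)) \land (\neg B(q) \lor \neg F(n)) \land \neg C(i,p) \land \neg B(i))
The quantifier \forall k sits under an even number of negations (counting the antecedent side of each →), so it remains universal.

universal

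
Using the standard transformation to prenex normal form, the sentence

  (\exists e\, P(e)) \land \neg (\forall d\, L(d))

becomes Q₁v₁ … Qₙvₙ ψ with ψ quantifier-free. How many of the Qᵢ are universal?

0

Move each ¬ inward, flipping quantifiers it crosses:
  (\exists e\, P(e)) \land (\exists d\, \neg L(d))
All bound variables are already distinct, so no renaming is needed.
Pull the quantifiers to the front (each side's bound variable is not free in the other side):
  \exists e\, \exists d\, (P(e) \land \neg L(d))
The prefix is \exists e \exists d: 0 universal, 2 existential.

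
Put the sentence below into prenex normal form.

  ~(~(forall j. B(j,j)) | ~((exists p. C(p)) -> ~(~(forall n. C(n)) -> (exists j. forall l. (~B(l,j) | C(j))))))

Eliminate → and ↔ using ¬ and ∨.
  ~(~(forall j. B(j,j)) | ~(~(exists p. C(p)) | ~(~~(forall n. C(n)) | (exists j. forall l. (~B(l,j) | C(j))))))
Drive negations inward (¬∀x A ≡ ∃x ¬A, ¬∃x A ≡ ∀x ¬A, De Morgan for ∧/∨):
  (forall j. B(j,j)) & ((forall p. ~C(p)) | (exists n. ~C(n)) & (forall j. exists l. (B(l,j) & ~C(j))))
Standardize variables apart so no two quantifiers bind the same name: j↦w.
  (forall j. B(j,j)) & ((forall p. ~C(p)) | (exists n. ~C(n)) & (forall w. exists l. (B(l,w) & ~C(w))))
Extract every quantifier outward, since the variables are now distinct and don't occur free across branches:
  forall j. forall p. exists n. forall w. exists l. (B(j,j) & (~C(p) | ~C(n) & B(l,w) & ~C(w)))

forall j. forall p. exists n. forall w. exists l. (B(j,j) & (~C(p) | ~C(n) & B(l,w) & ~C(w)))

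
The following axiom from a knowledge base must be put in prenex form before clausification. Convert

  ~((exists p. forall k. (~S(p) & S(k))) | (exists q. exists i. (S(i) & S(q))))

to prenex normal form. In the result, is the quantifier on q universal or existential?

Push ¬ through the quantifiers and connectives to reach negation normal form:
  (forall p. exists k. (S(p) | ~S(k))) & (forall q. forall i. (~S(i) | ~S(q)))
All bound variables are already distinct, so no renaming is needed.
Pull the quantifiers to the front (each side's bound variable is not free in the other side):
  forall p. exists k. forall q. forall i. ((S(p) | ~S(k)) & (~S(i) | ~S(q)))
The quantifier exists q sits under an odd number of negations, so it flips to forall q.

universal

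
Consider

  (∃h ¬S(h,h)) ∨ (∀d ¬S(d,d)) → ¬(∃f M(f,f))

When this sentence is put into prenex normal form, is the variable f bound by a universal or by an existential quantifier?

universal

Eliminate → and ↔ using ¬ and ∨.
  ¬((∃h ¬S(h,h)) ∨ (∀d ¬S(d,d))) ∨ ¬(∃f M(f,f))
Move each ¬ inward, flipping quantifiers it crosses:
  (∀h S(h,h)) ∧ (∃d S(d,d)) ∨ (∀f ¬M(f,f))
Extract every quantifier outward, since the variables are now distinct and don't occur free across branches:
  ∀h ∃d ∀f (S(h,h) ∧ S(d,d) ∨ ¬M(f,f))
The quantifier ∃f sits under an odd number of negations (counting the antecedent side of each →), so it flips to ∀f.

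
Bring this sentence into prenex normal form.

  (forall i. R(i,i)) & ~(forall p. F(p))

forall i. exists p. (R(i,i) & ~F(p))

Push ¬ through the quantifiers and connectives to reach negation normal form:
  (forall i. R(i,i)) & (exists p. ~F(p))
All bound variables are already distinct, so no renaming is needed.
Extract every quantifier outward, since the variables are now distinct and don't occur free across branches:
  forall i. exists p. (R(i,i) & ~F(p))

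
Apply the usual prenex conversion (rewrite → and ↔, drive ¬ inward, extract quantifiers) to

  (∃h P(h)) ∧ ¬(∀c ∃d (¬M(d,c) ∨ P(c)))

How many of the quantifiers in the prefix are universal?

Drive negations inward (¬∀x A ≡ ∃x ¬A, ¬∃x A ≡ ∀x ¬A, De Morgan for ∧/∨):
  (∃h P(h)) ∧ (∃c ∀d (M(d,c) ∧ ¬P(c)))
All bound variables are already distinct, so no renaming is needed.
Extract every quantifier outward, since the variables are now distinct and don't occur free across branches:
  ∃h ∃c ∀d (P(h) ∧ M(d,c) ∧ ¬P(c))
The prefix is ∃h ∃c ∀d: 1 universal, 2 existential.

1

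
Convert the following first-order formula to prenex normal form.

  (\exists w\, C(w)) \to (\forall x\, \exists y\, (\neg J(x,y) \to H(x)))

First replace A → B with ¬A ∨ B.
  \neg (\exists w\, C(w)) \lor (\forall x\, \exists y\, (\neg \neg J(x,y) \lor H(x)))
Push ¬ through the quantifiers and connectives to reach negation normal form:
  (\forall w\, \neg C(w)) \lor (\forall x\, \exists y\, (J(x,y) \lor H(x)))
All bound variables are already distinct, so no renaming is needed.
Extract every quantifier outward, since the variables are now distinct and don't occur free across branches:
  \forall w\, \forall x\, \exists y\, (\neg C(w) \lor J(x,y) \lor H(x))

\forall w\, \forall x\, \exists y\, (\neg C(w) \lor J(x,y) \lor H(x))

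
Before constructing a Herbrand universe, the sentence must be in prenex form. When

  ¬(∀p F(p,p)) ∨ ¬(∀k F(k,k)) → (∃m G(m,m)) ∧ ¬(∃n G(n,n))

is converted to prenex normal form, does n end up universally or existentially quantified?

universal

First replace A → B with ¬A ∨ B.
  ¬(¬(∀p F(p,p)) ∨ ¬(∀k F(k,k))) ∨ (∃m G(m,m)) ∧ ¬(∃n G(n,n))
Drive negations inward (¬∀x A ≡ ∃x ¬A, ¬∃x A ≡ ∀x ¬A, De Morgan for ∧/∨):
  (∀p F(p,p)) ∧ (∀k F(k,k)) ∨ (∃m G(m,m)) ∧ (∀n ¬G(n,n))
All bound variables are already distinct, so no renaming is needed.
Extract every quantifier outward, since the variables are now distinct and don't occur free across branches:
  ∀p ∀k ∃m ∀n (F(p,p) ∧ F(k,k) ∨ G(m,m) ∧ ¬G(n,n))
The quantifier ∃n sits under an odd number of negations (counting the antecedent side of each →), so it flips to ∀n.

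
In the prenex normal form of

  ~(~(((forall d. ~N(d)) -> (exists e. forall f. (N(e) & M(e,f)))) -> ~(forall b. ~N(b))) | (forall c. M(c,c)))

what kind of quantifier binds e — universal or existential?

universal

Eliminate → and ↔ using ¬ and ∨.
  ~(~(~(~(forall d. ~N(d)) | (exists e. forall f. (N(e) & M(e,f)))) | ~(forall b. ~N(b))) | (forall c. M(c,c)))
Push ¬ through the quantifiers and connectives to reach negation normal form:
  ((forall d. ~N(d)) & (forall e. exists f. (~N(e) | ~M(e,f))) | (exists b. N(b))) & (exists c. ~M(c,c))
All bound variables are already distinct, so no renaming is needed.
Pull the quantifiers to the front (each side's bound variable is not free in the other side):
  forall d. forall e. exists f. exists b. exists c. ((~N(d) & (~N(e) | ~M(e,f)) | N(b)) & ~M(c,c))
The quantifier exists e sits under an odd number of negations (counting the antecedent side of each →), so it flips to forall e.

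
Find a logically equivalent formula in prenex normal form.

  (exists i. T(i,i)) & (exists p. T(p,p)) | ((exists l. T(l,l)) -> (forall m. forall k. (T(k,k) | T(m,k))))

exists i. exists p. forall l. forall m. forall k. (T(i,i) & T(p,p) | ~T(l,l) | T(k,k) | T(m,k))

First replace A → B with ¬A ∨ B.
  (exists i. T(i,i)) & (exists p. T(p,p)) | ~(exists l. T(l,l)) | (forall m. forall k. (T(k,k) | T(m,k)))
Drive negations inward (¬∀x A ≡ ∃x ¬A, ¬∃x A ≡ ∀x ¬A, De Morgan for ∧/∨):
  (exists i. T(i,i)) & (exists p. T(p,p)) | (forall l. ~T(l,l)) | (forall m. forall k. (T(k,k) | T(m,k)))
All bound variables are already distinct, so no renaming is needed.
Extract every quantifier outward, since the variables are now distinct and don't occur free across branches:
  exists i. exists p. forall l. forall m. forall k. (T(i,i) & T(p,p) | ~T(l,l) | T(k,k) | T(m,k))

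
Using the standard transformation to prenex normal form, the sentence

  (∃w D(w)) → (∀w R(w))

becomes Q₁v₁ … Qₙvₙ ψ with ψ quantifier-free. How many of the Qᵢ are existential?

First replace A → B with ¬A ∨ B.
  ¬(∃w D(w)) ∨ (∀w R(w))
Move each ¬ inward, flipping quantifiers it crosses:
  (∀w ¬D(w)) ∨ (∀w R(w))
Give each quantifier a distinct variable: w↦u1.
  (∀w ¬D(w)) ∨ (∀u1 R(u1))
Extract every quantifier outward, since the variables are now distinct and don't occur free across branches:
  ∀w ∀u1 (¬D(w) ∨ R(u1))
The prefix is ∀w ∀u1: 2 universal, 0 existential.

0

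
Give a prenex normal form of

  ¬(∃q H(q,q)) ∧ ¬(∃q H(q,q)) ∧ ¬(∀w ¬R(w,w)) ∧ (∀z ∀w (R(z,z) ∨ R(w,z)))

Drive negations inward (¬∀x A ≡ ∃x ¬A, ¬∃x A ≡ ∀x ¬A, De Morgan for ∧/∨):
  (∀q ¬H(q,q)) ∧ (∀q ¬H(q,q)) ∧ (∃w R(w,w)) ∧ (∀z ∀w (R(z,z) ∨ R(w,z)))
Rename bound variables to avoid capture: q↦z1, w↦v1.
  (∀q ¬H(q,q)) ∧ (∀z1 ¬H(z1,z1)) ∧ (∃w R(w,w)) ∧ (∀z ∀v1 (R(z,z) ∨ R(v1,z)))
Extract every quantifier outward, since the variables are now distinct and don't occur free across branches:
  ∀q ∀z1 ∃w ∀z ∀v1 (¬H(q,q) ∧ ¬H(z1,z1) ∧ R(w,w) ∧ (R(z,z) ∨ R(v1,z)))

∀q ∀z1 ∃w ∀z ∀v1 (¬H(q,q) ∧ ¬H(z1,z1) ∧ R(w,w) ∧ (R(z,z) ∨ R(v1,z)))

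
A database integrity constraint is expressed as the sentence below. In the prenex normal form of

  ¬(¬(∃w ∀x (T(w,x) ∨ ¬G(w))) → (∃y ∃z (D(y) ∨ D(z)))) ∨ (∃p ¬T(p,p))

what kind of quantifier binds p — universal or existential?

First replace A → B with ¬A ∨ B.
  ¬(¬¬(∃w ∀x (T(w,x) ∨ ¬G(w))) ∨ (∃y ∃z (D(y) ∨ D(z)))) ∨ (∃p ¬T(p,p))
Push ¬ through the quantifiers and connectives to reach negation normal form:
  (∀w ∃x (¬T(w,x) ∧ G(w))) ∧ (∀y ∀z (¬D(y) ∧ ¬D(z))) ∨ (∃p ¬T(p,p))
All bound variables are already distinct, so no renaming is needed.
Pull the quantifiers to the front (each side's bound variable is not free in the other side):
  ∀w ∃x ∀y ∀z ∃p (¬T(w,x) ∧ G(w) ∧ ¬D(y) ∧ ¬D(z) ∨ ¬T(p,p))
The quantifier ∃p sits under an even number of negations (counting the antecedent side of each →), so it remains existential.

existential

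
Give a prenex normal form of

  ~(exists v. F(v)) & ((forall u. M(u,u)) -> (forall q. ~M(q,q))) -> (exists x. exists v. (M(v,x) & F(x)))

exists v. forall u. exists q. exists x. exists u1. (F(v) | M(u,u) & M(q,q) | M(u1,x) & F(x))

Rewrite implications/biconditionals: A → B as ¬A ∨ B.
  ~(~(exists v. F(v)) & (~(forall u. M(u,u)) | (forall q. ~M(q,q)))) | (exists x. exists v. (M(v,x) & F(x)))
Drive negations inward (¬∀x A ≡ ∃x ¬A, ¬∃x A ≡ ∀x ¬A, De Morgan for ∧/∨):
  (exists v. F(v)) | (forall u. M(u,u)) & (exists q. M(q,q)) | (exists x. exists v. (M(v,x) & F(x)))
Rename bound variables to avoid capture: v↦u1.
  (exists v. F(v)) | (forall u. M(u,u)) & (exists q. M(q,q)) | (exists x. exists u1. (M(u1,x) & F(x)))
Finally move all quantifiers to the prefix:
  exists v. forall u. exists q. exists x. exists u1. (F(v) | M(u,u) & M(q,q) | M(u1,x) & F(x))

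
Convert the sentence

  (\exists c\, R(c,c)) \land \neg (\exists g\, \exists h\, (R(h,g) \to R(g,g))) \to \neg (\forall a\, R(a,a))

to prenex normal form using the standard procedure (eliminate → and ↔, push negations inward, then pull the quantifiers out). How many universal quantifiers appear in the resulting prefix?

1

Rewrite implications/biconditionals: A → B as ¬A ∨ B.
  \neg ((\exists c\, R(c,c)) \land \neg (\exists g\, \exists h\, (\neg R(h,g) \lor R(g,g)))) \lor \neg (\forall a\, R(a,a))
Move each ¬ inward, flipping quantifiers it crosses:
  (\forall c\, \neg R(c,c)) \lor (\exists g\, \exists h\, (\neg R(h,g) \lor R(g,g))) \lor (\exists a\, \neg R(a,a))
All bound variables are already distinct, so no renaming is needed.
Pull the quantifiers to the front (each side's bound variable is not free in the other side):
  \forall c\, \exists g\, \exists h\, \exists a\, (\neg R(c,c) \lor \neg R(h,g) \lor R(g,g) \lor \neg R(a,a))
The prefix is \forall c \exists g \exists h \exists a: 1 universal, 3 existential.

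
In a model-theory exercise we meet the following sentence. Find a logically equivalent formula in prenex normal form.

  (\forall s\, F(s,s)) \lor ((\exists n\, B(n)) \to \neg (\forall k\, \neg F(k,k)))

Rewrite implications/biconditionals: A → B as ¬A ∨ B.
  (\forall s\, F(s,s)) \lor \neg (\exists n\, B(n)) \lor \neg (\forall k\, \neg F(k,k))
Push ¬ through the quantifiers and connectives to reach negation normal form:
  (\forall s\, F(s,s)) \lor (\forall n\, \neg B(n)) \lor (\exists k\, F(k,k))
All bound variables are already distinct, so no renaming is needed.
Pull the quantifiers to the front (each side's bound variable is not free in the other side):
  \forall s\, \forall n\, \exists k\, (F(s,s) \lor \neg B(n) \lor F(k,k))

\forall s\, \forall n\, \exists k\, (F(s,s) \lor \neg B(n) \lor F(k,k))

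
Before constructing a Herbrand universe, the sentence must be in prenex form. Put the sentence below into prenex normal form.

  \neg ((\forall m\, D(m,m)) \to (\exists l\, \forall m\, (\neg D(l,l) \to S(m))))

\forall m\, \forall l\, \exists c\, (D(m,m) \land \neg D(l,l) \land \neg S(c))

Eliminate → and ↔ using ¬ and ∨.
  \neg (\neg (\forall m\, D(m,m)) \lor (\exists l\, \forall m\, (\neg \neg D(l,l) \lor S(m))))
Push ¬ through the quantifiers and connectives to reach negation normal form:
  (\forall m\, D(m,m)) \land (\forall l\, \exists m\, (\neg D(l,l) \land \neg S(m)))
Give each quantifier a distinct variable: m↦c.
  (\forall m\, D(m,m)) \land (\forall l\, \exists c\, (\neg D(l,l) \land \neg S(c)))
Finally move all quantifiers to the prefix:
  \forall m\, \forall l\, \exists c\, (D(m,m) \land \neg D(l,l) \land \neg S(c))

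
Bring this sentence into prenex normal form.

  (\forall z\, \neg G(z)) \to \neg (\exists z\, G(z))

\exists z\, \forall c\, (G(z) \lor \neg G(c))

First replace A → B with ¬A ∨ B.
  \neg (\forall z\, \neg G(z)) \lor \neg (\exists z\, G(z))
Drive negations inward (¬∀x A ≡ ∃x ¬A, ¬∃x A ≡ ∀x ¬A, De Morgan for ∧/∨):
  (\exists z\, G(z)) \lor (\forall z\, \neg G(z))
Standardize variables apart so no two quantifiers bind the same name: z↦c.
  (\exists z\, G(z)) \lor (\forall c\, \neg G(c))
Extract every quantifier outward, since the variables are now distinct and don't occur free across branches:
  \exists z\, \forall c\, (G(z) \lor \neg G(c))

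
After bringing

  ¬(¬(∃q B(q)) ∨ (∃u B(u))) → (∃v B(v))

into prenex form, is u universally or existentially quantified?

Eliminate → and ↔ using ¬ and ∨.
  ¬¬(¬(∃q B(q)) ∨ (∃u B(u))) ∨ (∃v B(v))
Drive negations inward (¬∀x A ≡ ∃x ¬A, ¬∃x A ≡ ∀x ¬A, De Morgan for ∧/∨):
  (∀q ¬B(q)) ∨ (∃u B(u)) ∨ (∃v B(v))
Finally move all quantifiers to the prefix:
  ∀q ∃u ∃v (¬B(q) ∨ B(u) ∨ B(v))
The quantifier ∃u sits under an even number of negations (counting the antecedent side of each →), so it remains existential.

existential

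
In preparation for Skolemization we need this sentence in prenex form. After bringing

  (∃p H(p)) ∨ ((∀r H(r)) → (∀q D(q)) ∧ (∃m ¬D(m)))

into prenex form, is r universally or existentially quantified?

existential

First replace A → B with ¬A ∨ B.
  (∃p H(p)) ∨ ¬(∀r H(r)) ∨ (∀q D(q)) ∧ (∃m ¬D(m))
Push ¬ through the quantifiers and connectives to reach negation normal form:
  (∃p H(p)) ∨ (∃r ¬H(r)) ∨ (∀q D(q)) ∧ (∃m ¬D(m))
Pull the quantifiers to the front (each side's bound variable is not free in the other side):
  ∃p ∃r ∀q ∃m (H(p) ∨ ¬H(r) ∨ D(q) ∧ ¬D(m))
The quantifier ∀r sits under an odd number of negations (counting the antecedent side of each →), so it flips to ∃r.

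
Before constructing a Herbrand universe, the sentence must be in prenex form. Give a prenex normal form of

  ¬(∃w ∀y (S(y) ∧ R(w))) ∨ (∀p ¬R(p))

∀w ∃y ∀p (¬S(y) ∨ ¬R(w) ∨ ¬R(p))

Move each ¬ inward, flipping quantifiers it crosses:
  (∀w ∃y (¬S(y) ∨ ¬R(w))) ∨ (∀p ¬R(p))
Pull the quantifiers to the front (each side's bound variable is not free in the other side):
  ∀w ∃y ∀p (¬S(y) ∨ ¬R(w) ∨ ¬R(p))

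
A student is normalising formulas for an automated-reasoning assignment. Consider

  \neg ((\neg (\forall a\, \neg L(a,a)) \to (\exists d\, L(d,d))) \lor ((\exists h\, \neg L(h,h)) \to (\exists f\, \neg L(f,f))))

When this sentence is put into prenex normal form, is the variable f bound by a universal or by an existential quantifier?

universal

First replace A → B with ¬A ∨ B.
  \neg (\neg \neg (\forall a\, \neg L(a,a)) \lor (\exists d\, L(d,d)) \lor \neg (\exists h\, \neg L(h,h)) \lor (\exists f\, \neg L(f,f)))
Drive negations inward (¬∀x A ≡ ∃x ¬A, ¬∃x A ≡ ∀x ¬A, De Morgan for ∧/∨):
  (\exists a\, L(a,a)) \land (\forall d\, \neg L(d,d)) \land (\exists h\, \neg L(h,h)) \land (\forall f\, L(f,f))
Extract every quantifier outward, since the variables are now distinct and don't occur free across branches:
  \exists a\, \forall d\, \exists h\, \forall f\, (L(a,a) \land \neg L(d,d) \land \neg L(h,h) \land L(f,f))
The quantifier \exists f sits under an odd number of negations (counting the antecedent side of each →), so it flips to \forall f.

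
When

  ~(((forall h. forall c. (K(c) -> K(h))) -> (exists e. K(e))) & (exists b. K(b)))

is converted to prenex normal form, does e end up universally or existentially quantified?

universal

Eliminate → and ↔ using ¬ and ∨.
  ~((~(forall h. forall c. (~K(c) | K(h))) | (exists e. K(e))) & (exists b. K(b)))
Move each ¬ inward, flipping quantifiers it crosses:
  (forall h. forall c. (~K(c) | K(h))) & (forall e. ~K(e)) | (forall b. ~K(b))
All bound variables are already distinct, so no renaming is needed.
Pull the quantifiers to the front (each side's bound variable is not free in the other side):
  forall h. forall c. forall e. forall b. ((~K(c) | K(h)) & ~K(e) | ~K(b))
The quantifier exists e sits under an odd number of negations (counting the antecedent side of each →), so it flips to forall e.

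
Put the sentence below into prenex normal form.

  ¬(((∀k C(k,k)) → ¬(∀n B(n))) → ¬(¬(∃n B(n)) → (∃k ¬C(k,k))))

∃k ∃n ∃w ∃z ((¬C(k,k) ∨ ¬B(n)) ∧ (B(w) ∨ ¬C(z,z)))

First replace A → B with ¬A ∨ B.
  ¬(¬(¬(∀k C(k,k)) ∨ ¬(∀n B(n))) ∨ ¬(¬¬(∃n B(n)) ∨ (∃k ¬C(k,k))))
Push ¬ through the quantifiers and connectives to reach negation normal form:
  ((∃k ¬C(k,k)) ∨ (∃n ¬B(n))) ∧ ((∃n B(n)) ∨ (∃k ¬C(k,k)))
Rename bound variables to avoid capture: n↦w, k↦z.
  ((∃k ¬C(k,k)) ∨ (∃n ¬B(n))) ∧ ((∃w B(w)) ∨ (∃z ¬C(z,z)))
Finally move all quantifiers to the prefix:
  ∃k ∃n ∃w ∃z ((¬C(k,k) ∨ ¬B(n)) ∧ (B(w) ∨ ¬C(z,z)))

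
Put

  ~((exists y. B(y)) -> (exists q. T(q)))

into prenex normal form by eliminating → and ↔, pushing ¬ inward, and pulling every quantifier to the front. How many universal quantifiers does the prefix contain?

Rewrite implications/biconditionals: A → B as ¬A ∨ B.
  ~(~(exists y. B(y)) | (exists q. T(q)))
Drive negations inward (¬∀x A ≡ ∃x ¬A, ¬∃x A ≡ ∀x ¬A, De Morgan for ∧/∨):
  (exists y. B(y)) & (forall q. ~T(q))
All bound variables are already distinct, so no renaming is needed.
Finally move all quantifiers to the prefix:
  exists y. forall q. (B(y) & ~T(q))
The prefix is exists y forall q: 1 universal, 1 existential.

1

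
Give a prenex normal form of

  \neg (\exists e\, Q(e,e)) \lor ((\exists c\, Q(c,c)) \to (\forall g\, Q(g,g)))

\forall e\, \forall c\, \forall g\, (\neg Q(e,e) \lor \neg Q(c,c) \lor Q(g,g))

Rewrite implications/biconditionals: A → B as ¬A ∨ B.
  \neg (\exists e\, Q(e,e)) \lor \neg (\exists c\, Q(c,c)) \lor (\forall g\, Q(g,g))
Move each ¬ inward, flipping quantifiers it crosses:
  (\forall e\, \neg Q(e,e)) \lor (\forall c\, \neg Q(c,c)) \lor (\forall g\, Q(g,g))
Pull the quantifiers to the front (each side's bound variable is not free in the other side):
  \forall e\, \forall c\, \forall g\, (\neg Q(e,e) \lor \neg Q(c,c) \lor Q(g,g))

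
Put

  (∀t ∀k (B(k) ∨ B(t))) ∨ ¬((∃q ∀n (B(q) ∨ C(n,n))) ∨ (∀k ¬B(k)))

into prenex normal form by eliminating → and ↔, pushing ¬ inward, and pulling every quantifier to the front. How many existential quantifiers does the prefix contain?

2

Move each ¬ inward, flipping quantifiers it crosses:
  (∀t ∀k (B(k) ∨ B(t))) ∨ (∀q ∃n (¬B(q) ∧ ¬C(n,n))) ∧ (∃k B(k))
Give each quantifier a distinct variable: k↦p.
  (∀t ∀k (B(k) ∨ B(t))) ∨ (∀q ∃n (¬B(q) ∧ ¬C(n,n))) ∧ (∃p B(p))
Pull the quantifiers to the front (each side's bound variable is not free in the other side):
  ∀t ∀k ∀q ∃n ∃p (B(k) ∨ B(t) ∨ ¬B(q) ∧ ¬C(n,n) ∧ B(p))
The prefix is ∀t ∀k ∀q ∃n ∃p: 3 universal, 2 existential.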